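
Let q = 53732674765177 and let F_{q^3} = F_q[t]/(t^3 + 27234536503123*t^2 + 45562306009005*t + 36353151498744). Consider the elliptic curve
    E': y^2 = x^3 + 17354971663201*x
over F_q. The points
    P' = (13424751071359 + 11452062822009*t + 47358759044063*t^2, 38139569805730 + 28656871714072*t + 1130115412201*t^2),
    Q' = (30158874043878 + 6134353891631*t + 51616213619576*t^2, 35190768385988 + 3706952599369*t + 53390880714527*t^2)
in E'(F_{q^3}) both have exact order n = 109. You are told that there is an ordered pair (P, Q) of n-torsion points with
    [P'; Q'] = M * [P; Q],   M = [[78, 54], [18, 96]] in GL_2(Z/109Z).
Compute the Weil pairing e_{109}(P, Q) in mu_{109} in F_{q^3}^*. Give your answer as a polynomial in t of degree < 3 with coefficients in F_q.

Under M = [[78,54],[18,96]] in GL_2(Z/109), e_{109}(P',Q') = e_{109}(P,Q)^(78*96-54*18 mod 109).
Inverting 85 mod 109: 59. Thus e_{109}(P,Q) = e(P',Q')^{59}.
Miller loop for e_{109} over F_{53732674765177^3}: bits of 109 = 1101101; 6 double steps + 4 add steps, l/v at each.
e_{109}(P',Q') = 26973394718246 + 19566936490240*t + 43299758627707*t^2.
Finally e_{109}(P,Q) = 19989088608539 + 32556292418912*t + 19778380953028*t^2.

19989088608539 + 32556292418912*t + 19778380953028*t^2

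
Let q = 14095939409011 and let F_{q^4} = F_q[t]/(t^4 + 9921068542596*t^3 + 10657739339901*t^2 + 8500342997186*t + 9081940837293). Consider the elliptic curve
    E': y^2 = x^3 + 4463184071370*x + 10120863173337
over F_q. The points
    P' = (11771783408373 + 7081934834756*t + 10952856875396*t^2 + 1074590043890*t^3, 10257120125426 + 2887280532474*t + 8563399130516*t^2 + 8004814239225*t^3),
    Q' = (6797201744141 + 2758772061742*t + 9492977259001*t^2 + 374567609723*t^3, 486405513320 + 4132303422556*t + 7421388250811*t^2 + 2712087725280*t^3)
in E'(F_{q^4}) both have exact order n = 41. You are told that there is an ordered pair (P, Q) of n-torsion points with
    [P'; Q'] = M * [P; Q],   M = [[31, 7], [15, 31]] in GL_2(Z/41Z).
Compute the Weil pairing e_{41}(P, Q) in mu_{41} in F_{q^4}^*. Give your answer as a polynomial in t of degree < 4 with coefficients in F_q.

7460166698684 + 5575831002700*t + 9040825213285*t^2 + 2223313295338*t^3

Under M = [[31,7],[15,31]] in GL_2(Z/41), e_{41}(P',Q') = e_{41}(P,Q)^(31*31-7*15 mod 41).
Hence e(P,Q) = e(P',Q')^{8} where 8 = 36^{-1} mod 41.
n = 41 = (101001)_2 (6 bits, wt 3); accumulate f_{41,P'}(Q'+S)/f_{41,P'}(S) along the 5-step ladder.
The quotient is 11681144763434 + 2740433859438*t + 3929689398023*t^2 + 6491992200164*t^3.
Finally e_{41}(P,Q) = 7460166698684 + 5575831002700*t + 9040825213285*t^2 + 2223313295338*t^3.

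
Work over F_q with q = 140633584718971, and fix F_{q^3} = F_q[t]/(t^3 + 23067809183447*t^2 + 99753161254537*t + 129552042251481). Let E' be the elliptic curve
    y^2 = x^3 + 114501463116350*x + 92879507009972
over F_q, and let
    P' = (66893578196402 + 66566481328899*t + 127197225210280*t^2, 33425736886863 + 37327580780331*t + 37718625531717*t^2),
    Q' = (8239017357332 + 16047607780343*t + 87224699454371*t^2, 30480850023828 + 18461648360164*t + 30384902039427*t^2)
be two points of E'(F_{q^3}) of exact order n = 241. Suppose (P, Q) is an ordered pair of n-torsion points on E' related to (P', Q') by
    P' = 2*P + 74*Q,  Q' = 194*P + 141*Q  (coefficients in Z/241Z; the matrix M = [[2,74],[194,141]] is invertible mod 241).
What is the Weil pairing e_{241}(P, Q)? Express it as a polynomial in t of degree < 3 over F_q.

67525456854693 + 76295987979019*t + 57298159392722*t^2

Under M = [[2,74],[194,141]] in GL_2(Z/241), e_{241}(P',Q') = e_{241}(P,Q)^(2*141-74*194 mod 241).
Inverting 145 mod 241: 123. Thus e_{241}(P,Q) = e(P',Q')^{123}.
Miller loop for e_{241} over F_{140633584718971^3}: bits of 241 = 11110001; 7 double steps + 4 add steps, l/v at each.
Miller gives e_{241}(P',Q') = 90338930966943 + 121025641868967*t + 59297342709221*t^2 in F_{140633584718971^3}.
Thus e_{241}(P,Q) = 67525456854693 + 76295987979019*t + 57298159392722*t^2.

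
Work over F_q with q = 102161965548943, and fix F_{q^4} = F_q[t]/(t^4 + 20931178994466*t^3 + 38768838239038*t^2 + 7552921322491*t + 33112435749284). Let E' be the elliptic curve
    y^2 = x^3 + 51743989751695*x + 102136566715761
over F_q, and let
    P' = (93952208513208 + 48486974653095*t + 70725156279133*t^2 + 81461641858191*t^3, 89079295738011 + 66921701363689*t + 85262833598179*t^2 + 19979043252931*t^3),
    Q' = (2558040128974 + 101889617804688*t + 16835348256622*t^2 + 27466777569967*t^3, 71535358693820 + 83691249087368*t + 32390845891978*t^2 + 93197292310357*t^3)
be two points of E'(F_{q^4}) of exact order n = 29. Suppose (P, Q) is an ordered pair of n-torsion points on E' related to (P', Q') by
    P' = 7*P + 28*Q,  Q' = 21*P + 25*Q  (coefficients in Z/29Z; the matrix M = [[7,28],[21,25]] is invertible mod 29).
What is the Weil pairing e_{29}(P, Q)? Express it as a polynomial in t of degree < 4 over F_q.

e_{29} is bilinear + alternating on E[29], so e_{29}(7*P + 28*Q, 21*P + 25*Q) = e_{29}(P,Q)^(7*25-28*21).
Inverting 22 mod 29: 4. Thus e_{29}(P,Q) = e(P',Q')^{4}.
Build f_{29,P'} and f_{29,Q'} via the 5-bit ladder of 29=11101_2; evaluate at shifted divisors; quotient in F_{102161965548943^4}.
So e_{29}(P',Q') = 97284272962065 + 23525284622943*t + 15703650802465*t^2 + 53443237348701*t^3.
Raise to 4: e(P,Q) = 42116626845660 + 91504808660879*t + 84058078973700*t^2 + 89466753965251*t^3 in mu_{29}.

42116626845660 + 91504808660879*t + 84058078973700*t^2 + 89466753965251*t^3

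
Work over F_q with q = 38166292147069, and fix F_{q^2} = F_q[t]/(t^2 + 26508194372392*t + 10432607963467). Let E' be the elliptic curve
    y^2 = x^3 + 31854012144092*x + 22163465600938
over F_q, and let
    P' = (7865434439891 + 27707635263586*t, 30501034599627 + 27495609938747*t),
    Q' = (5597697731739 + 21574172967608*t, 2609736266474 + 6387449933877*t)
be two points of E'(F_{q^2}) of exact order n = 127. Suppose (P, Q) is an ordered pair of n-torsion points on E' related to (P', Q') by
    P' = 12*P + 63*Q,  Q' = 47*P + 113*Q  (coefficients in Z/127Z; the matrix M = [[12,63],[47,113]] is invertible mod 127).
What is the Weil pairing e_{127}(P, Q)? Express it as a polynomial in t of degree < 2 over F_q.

32080240708853 + 34913074961172*t

Alternating bilinearity on E[127] (values in mu_{127} in F_{38166292147069^2}) gives e(P',Q') = e(P,Q)^det(M).
12*113 - 63*47 = -1605; reduced mod 127: det = 46, inverse 58.
Build f_{127,P'} and f_{127,Q'} via the 7-bit ladder of 127=1111111_2; evaluate at shifted divisors; quotient in F_{38166292147069^2}.
f_P(D_Q)/f_Q(D_P) = 20199301032697 + 35688501479508*t.
Hence e(P,Q) = 32080240708853 + 34913074961172*t in F_{38166292147069^2}^*.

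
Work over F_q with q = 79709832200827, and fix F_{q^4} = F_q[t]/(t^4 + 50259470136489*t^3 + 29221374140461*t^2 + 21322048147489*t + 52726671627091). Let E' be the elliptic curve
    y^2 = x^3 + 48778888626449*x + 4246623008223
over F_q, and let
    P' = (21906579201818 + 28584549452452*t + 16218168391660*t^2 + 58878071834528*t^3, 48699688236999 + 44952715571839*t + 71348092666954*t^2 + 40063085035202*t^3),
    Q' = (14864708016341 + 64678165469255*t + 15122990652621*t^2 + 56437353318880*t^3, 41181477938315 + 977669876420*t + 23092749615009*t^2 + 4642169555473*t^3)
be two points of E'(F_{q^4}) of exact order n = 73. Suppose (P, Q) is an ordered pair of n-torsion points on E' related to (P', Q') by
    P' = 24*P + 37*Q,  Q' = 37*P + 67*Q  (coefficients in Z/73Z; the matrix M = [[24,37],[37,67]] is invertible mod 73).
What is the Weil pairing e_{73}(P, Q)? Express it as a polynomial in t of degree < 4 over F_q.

29586051836486 + 66837893107418*t + 30332780765366*t^2 + 57988042563351*t^3

e_{73}(aP+bQ,cP+dQ) = e_{73}(P,Q)^(ad-bc); with (a,b,c,d)=(24,37,37,67) this gives the det-73 law.
det M = 24*67 - 37*37 = 239 = 20 (mod 73); 20^{-1} = 11 (mod 73).
Double-and-add over 1001001: 7-1 doublings, 3-1 additions; each step l_{T,T}/v_{2T} or l_{T,P'}/v at Q'+S for random S.
So e_{73}(P',Q') = 12815279881235 + 46439179684199*t + 74289736076546*t^2 + 39920925477892*t^3.
Hence e(P,Q) = 29586051836486 + 66837893107418*t + 30332780765366*t^2 + 57988042563351*t^3 in F_{79709832200827^4}^*.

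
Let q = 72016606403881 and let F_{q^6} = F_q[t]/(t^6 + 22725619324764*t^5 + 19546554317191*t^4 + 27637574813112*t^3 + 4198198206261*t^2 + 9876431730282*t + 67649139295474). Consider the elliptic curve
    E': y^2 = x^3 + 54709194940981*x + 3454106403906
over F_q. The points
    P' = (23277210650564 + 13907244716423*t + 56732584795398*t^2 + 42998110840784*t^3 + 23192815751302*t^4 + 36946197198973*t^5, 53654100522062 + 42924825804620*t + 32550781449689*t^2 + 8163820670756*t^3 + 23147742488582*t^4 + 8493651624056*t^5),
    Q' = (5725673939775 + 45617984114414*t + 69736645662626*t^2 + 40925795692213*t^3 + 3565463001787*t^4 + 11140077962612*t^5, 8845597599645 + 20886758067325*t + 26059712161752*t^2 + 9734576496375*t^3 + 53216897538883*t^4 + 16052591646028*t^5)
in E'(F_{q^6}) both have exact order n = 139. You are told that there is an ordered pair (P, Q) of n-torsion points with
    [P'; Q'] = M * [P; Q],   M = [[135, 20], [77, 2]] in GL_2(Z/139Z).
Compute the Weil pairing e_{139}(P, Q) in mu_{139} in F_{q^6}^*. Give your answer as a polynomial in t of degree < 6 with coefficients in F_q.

Since e_{139}(P,P)=e_{139}(Q,Q)=1 and e_{139}(Q,P)=e_{139}(P,Q)^{-1}, expanding e_{139}(135*P + 20*Q,77*P + 2*Q) leaves e(P,Q)^det(M).
Inverting 120 mod 139: 117. Thus e_{139}(P,Q) = e(P',Q')^{117}.
Miller loop for e_{139} over F_{72016606403881^6}: bits of 139 = 10001011; 7 double steps + 3 add steps, l/v at each.
So e_{139}(P',Q') = 60195023304640 + 50368920696839*t + 9676770530810*t^2 + 49403851884295*t^3 + 30528516359260*t^4 + 3423811516252*t^5.
Raise to 117: e(P,Q) = 66783678262772 + 39625707478123*t + 27224502606658*t^2 + 35034628201801*t^3 + 19193025409914*t^4 + 6084299528938*t^5 in mu_{139}.

66783678262772 + 39625707478123*t + 27224502606658*t^2 + 35034628201801*t^3 + 19193025409914*t^4 + 6084299528938*t^5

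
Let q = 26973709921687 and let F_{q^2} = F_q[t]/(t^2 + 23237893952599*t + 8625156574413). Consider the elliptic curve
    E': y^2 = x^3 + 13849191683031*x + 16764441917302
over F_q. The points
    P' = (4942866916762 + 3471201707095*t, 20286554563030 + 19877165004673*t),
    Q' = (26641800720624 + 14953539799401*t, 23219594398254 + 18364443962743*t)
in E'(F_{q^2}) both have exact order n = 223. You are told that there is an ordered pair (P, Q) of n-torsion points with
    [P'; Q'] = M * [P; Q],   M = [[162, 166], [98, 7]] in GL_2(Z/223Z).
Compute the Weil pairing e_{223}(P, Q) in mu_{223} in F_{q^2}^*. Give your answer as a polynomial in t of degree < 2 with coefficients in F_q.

4184765609580 + 2891635739149*t

e_{223} is bilinear + alternating on E[223], so e_{223}(162*P + 166*Q, 98*P + 7*Q) = e_{223}(P,Q)^(162*7-166*98).
So e_{223}(P,Q) = e_{223}(P',Q')^{171}, since 30*171 = 1 mod 223.
n = 223 = (11011111)_2 (8 bits, wt 7); accumulate f_{223,P'}(Q'+S)/f_{223,P'}(S) along the 7-step ladder.
f_P(D_Q)/f_Q(D_P) = 21438941191743 + 18510438982161*t.
Finally e_{223}(P,Q) = 4184765609580 + 2891635739149*t.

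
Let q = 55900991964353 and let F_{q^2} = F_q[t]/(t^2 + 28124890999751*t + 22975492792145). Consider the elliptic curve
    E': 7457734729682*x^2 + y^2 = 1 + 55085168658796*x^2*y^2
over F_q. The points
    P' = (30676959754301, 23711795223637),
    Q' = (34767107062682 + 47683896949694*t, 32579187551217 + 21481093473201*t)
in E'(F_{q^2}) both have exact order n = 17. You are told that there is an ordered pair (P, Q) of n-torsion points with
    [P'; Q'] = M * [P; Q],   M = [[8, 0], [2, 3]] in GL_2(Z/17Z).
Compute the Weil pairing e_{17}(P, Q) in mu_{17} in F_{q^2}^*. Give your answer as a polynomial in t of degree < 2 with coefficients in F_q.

5934535019069 + 52826255284878*t

Since e_{17}(P,P)=e_{17}(Q,Q)=1 and e_{17}(Q,P)=e_{17}(P,Q)^{-1}, expanding e_{17}(8*P,2*P + 3*Q) leaves e(P,Q)^det(M).
det(M) mod 17 = 7; its inverse in (Z/17)^* is 5 (check: 7*5 mod 17 = 1).
Map (x,y)_Ed via u=(1+y)/(1-y), v=(1+y)/((1-y)x) to Montgomery A=43748359917544,B=12535721988829; then to (a',b')=(42638458202060,15588226637223).
Miller loop for e_{17} over F_{55900991964353^2}: bits of 17 = 10001; 4 double steps + 1 add steps, l/v at each.
The quotient is 2110110389244 + 20519081724487*t.
e_{17}(P,Q) = (2110110389244 + 20519081724487*t)^{5} = 5934535019069 + 52826255284878*t.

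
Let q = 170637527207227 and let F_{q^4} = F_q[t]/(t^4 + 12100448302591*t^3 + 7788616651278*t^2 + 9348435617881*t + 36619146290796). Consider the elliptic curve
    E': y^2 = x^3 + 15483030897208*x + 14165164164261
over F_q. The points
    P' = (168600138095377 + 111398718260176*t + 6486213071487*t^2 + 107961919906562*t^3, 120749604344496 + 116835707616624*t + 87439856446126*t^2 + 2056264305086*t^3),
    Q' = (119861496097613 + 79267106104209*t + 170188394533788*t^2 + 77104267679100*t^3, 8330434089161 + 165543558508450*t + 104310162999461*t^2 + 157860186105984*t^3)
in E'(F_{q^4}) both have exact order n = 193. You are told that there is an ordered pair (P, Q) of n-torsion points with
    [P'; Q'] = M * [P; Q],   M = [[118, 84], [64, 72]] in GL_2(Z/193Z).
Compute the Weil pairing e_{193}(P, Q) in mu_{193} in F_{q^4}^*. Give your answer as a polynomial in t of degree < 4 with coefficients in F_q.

54977892593598 + 21551034234223*t + 4905342129379*t^2 + 80753522951001*t^3

e_{193} is bilinear + alternating on E[193], so e_{193}(118*P + 84*Q, 64*P + 72*Q) = e_{193}(P,Q)^(118*72-84*64).
Hence e(P,Q) = e(P',Q')^{187} where 187 = 32^{-1} mod 193.
Miller loop for e_{193} over F_{170637527207227^4}: bits of 193 = 11000001; 7 double steps + 2 add steps, l/v at each.
So e_{193}(P',Q') = 156452184612074 + 99987668743404*t + 19722573575514*t^2 + 26123717889298*t^3.
Hence e(P,Q) = 54977892593598 + 21551034234223*t + 4905342129379*t^2 + 80753522951001*t^3 in F_{170637527207227^4}^*.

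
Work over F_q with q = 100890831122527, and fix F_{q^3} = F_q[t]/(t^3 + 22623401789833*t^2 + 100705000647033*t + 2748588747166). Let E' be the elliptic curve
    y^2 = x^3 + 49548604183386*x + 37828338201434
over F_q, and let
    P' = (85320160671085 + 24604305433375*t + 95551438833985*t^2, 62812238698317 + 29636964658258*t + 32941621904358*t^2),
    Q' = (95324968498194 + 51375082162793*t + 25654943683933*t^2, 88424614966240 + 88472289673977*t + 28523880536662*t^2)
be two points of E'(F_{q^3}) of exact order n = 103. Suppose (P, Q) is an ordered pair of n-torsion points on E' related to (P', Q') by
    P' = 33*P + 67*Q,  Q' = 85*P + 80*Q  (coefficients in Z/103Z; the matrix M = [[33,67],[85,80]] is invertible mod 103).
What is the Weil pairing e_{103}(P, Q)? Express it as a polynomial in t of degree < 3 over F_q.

e_{103}(aP+bQ,cP+dQ) = e_{103}(P,Q)^(ad-bc); with (a,b,c,d)=(33,67,85,80) this gives the det-103 law.
Inverting 35 mod 103: 53. Thus e_{103}(P,Q) = e(P',Q')^{53}.
Double-and-add over 1100111: 7-1 doublings, 5-1 additions; each step l_{T,T}/v_{2T} or l_{T,P'}/v at Q'+S for random S.
f_P(D_Q)/f_Q(D_P) = 32622176162963 + 64407321072662*t + 44360924232333*t^2.
Raise to 53: e(P,Q) = 75832342509312 + 1735585939843*t + 66138883272589*t^2 in mu_{103}.

75832342509312 + 1735585939843*t + 66138883272589*t^2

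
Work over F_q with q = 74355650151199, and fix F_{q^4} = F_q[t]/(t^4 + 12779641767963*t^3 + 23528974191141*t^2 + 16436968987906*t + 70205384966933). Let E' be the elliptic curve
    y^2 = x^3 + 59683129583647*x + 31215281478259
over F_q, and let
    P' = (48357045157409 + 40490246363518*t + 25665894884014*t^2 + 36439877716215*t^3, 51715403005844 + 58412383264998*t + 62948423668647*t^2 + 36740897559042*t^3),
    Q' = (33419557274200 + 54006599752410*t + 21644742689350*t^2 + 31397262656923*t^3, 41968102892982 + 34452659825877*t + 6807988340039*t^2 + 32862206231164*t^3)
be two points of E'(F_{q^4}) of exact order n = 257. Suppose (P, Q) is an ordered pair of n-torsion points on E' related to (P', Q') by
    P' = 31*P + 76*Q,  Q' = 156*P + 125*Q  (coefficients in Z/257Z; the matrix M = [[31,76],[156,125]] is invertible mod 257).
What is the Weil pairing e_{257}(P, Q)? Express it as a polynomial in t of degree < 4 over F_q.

15719516278879 + 69962368942581*t + 13218850721337*t^2 + 49359136786747*t^3

The 257-Weil pairing on E[257] over F_{74355650151199} is alternating-bilinear: e_{257}(P',Q') = e_{257}(P,Q)^det(M).
det M = 31*125 - 76*156 = -7981 = 243 (mod 257); 243^{-1} = 55 (mod 257).
Run Miller on y^2=x^3+59683129583647*x+31215281478259 over F_{74355650151199}: ladder 100000001 (9 bits); e = f_P(D_Q)/f_Q(D_P).
f_P(D_Q)/f_Q(D_P) = 35026860053969 + 21627809072420*t + 53697638661052*t^2 + 27297062377204*t^3.
e_{257}(P,Q) = (35026860053969 + 21627809072420*t + 53697638661052*t^2 + 27297062377204*t^3)^{55} = 15719516278879 + 69962368942581*t + 13218850721337*t^2 + 49359136786747*t^3.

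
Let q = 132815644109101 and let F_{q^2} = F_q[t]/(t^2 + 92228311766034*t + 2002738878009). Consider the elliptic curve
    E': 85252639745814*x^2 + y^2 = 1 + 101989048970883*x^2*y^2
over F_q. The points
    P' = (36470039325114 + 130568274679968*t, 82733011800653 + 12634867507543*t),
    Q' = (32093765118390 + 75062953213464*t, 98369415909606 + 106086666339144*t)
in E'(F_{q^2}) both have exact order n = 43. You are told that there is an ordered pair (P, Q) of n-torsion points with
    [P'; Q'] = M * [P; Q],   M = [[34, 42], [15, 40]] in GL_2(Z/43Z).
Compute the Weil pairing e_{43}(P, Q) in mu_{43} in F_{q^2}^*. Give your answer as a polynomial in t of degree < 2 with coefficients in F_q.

e_{43}(aP+bQ,cP+dQ) = e_{43}(P,Q)^(ad-bc); with (a,b,c,d)=(34,42,15,40) this gives the det-43 law.
So e_{43}(P,Q) = e_{43}(P',Q')^{42}, since 42*42 = 1 mod 43.
Edwards->Montgomery: u=(1+y)/(1-y), v=u/x -> 10167514119221v^2=u^3+126763431674053u^2+u; then x_W=29019808721008u+97614770174000: y^2=x^3+4373377931989*x+13197666216670.
6-bit Miller (101011) on E'/F_{132815644109101} with a'=4373377931989, b'=13197666216670: accumulate tangent/chord ratios at Q'+S and P'+S'.
Miller gives e_{43}(P',Q') = 6329038288489 + 82294323279288*t in F_{132815644109101^2}.
(6329038288489 + 82294323279288*t)^{42} mod (132815644109101,f) = 30005568888045 + 50521320829813*t.

30005568888045 + 50521320829813*t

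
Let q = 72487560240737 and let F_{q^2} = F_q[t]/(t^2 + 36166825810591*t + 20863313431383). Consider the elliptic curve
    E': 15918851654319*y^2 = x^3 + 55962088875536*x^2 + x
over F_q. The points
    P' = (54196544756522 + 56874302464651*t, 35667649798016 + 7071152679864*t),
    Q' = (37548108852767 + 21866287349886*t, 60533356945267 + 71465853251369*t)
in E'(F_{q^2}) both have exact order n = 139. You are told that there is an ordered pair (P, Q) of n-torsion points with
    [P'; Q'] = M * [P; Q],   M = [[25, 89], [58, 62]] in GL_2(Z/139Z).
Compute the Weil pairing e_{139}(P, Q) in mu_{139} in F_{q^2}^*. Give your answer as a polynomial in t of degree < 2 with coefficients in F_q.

12726539201691 + 6790449348714*t

The 139-Weil pairing on E[139] over F_{72487560240737} is alternating-bilinear: e_{139}(P',Q') = e_{139}(P,Q)^det(M).
25*62 - 89*58 = -3612; reduced mod 139: det = 2, inverse 70.
Set x_W=36184908580285*u+13660438138007, y_W=36184908580285*v; then E': y_W^2=x_W^3+48838080015374*x_W+70131750086332.
n = 139 = (10001011)_2 (8 bits, wt 4); accumulate f_{139,P'}(Q'+S)/f_{139,P'}(S) along the 7-step ladder.
Miller gives e_{139}(P',Q') = 27005791925928 + 58497157312931*t in F_{72487560240737^2}.
(27005791925928 + 58497157312931*t)^{70} mod (72487560240737,f) = 12726539201691 + 6790449348714*t.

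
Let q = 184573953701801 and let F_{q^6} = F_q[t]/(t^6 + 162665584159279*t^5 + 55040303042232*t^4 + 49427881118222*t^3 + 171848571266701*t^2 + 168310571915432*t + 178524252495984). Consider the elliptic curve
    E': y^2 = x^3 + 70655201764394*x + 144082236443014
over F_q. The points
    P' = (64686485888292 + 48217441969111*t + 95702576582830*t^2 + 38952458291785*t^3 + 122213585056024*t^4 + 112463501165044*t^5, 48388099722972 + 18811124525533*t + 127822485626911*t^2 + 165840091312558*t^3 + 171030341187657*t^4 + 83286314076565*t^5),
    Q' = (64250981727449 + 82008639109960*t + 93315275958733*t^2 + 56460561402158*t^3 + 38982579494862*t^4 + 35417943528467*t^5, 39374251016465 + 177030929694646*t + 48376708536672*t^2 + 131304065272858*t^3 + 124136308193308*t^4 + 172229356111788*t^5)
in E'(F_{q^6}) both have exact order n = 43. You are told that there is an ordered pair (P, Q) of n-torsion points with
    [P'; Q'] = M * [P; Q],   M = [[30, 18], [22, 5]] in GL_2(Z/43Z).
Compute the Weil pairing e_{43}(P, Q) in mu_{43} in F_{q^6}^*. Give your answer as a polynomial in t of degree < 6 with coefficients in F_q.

The 43-Weil pairing on E[43] over F_{184573953701801} is alternating-bilinear: e_{43}(P',Q') = e_{43}(P,Q)^det(M).
So e_{43}(P,Q) = e_{43}(P',Q')^{18}, since 12*18 = 1 mod 43.
Run Miller on y^2=x^3+70655201764394*x+144082236443014 over F_{184573953701801}: ladder 101011 (6 bits); e = f_P(D_Q)/f_Q(D_P).
So e_{43}(P',Q') = 89925436899845 + 152728270151718*t + 72122699440125*t^2 + 107587516994806*t^3 + 178820343165574*t^4 + 109599070835433*t^5.
Hence e(P,Q) = 128937868101501 + 91812083981721*t + 134302245664319*t^2 + 92340681128564*t^3 + 82547868711203*t^4 + 21959377777409*t^5 in F_{184573953701801^6}^*.

128937868101501 + 91812083981721*t + 134302245664319*t^2 + 92340681128564*t^3 + 82547868711203*t^4 + 21959377777409*t^5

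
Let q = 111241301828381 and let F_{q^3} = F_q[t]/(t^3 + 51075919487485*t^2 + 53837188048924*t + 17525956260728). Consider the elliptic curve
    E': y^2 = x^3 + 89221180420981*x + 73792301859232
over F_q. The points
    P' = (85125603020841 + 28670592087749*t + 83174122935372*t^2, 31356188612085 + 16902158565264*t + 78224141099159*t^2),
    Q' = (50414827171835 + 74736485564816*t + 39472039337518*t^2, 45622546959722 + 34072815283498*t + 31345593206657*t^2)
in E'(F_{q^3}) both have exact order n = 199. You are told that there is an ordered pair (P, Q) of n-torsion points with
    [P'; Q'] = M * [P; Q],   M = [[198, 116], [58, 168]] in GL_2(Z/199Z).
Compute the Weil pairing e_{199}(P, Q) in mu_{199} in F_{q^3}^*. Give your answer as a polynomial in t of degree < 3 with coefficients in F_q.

65593703903206 + 25797071143455*t + 75021890532002*t^2

e_{199} is bilinear + alternating on E[199], so e_{199}(198*P + 116*Q, 58*P + 168*Q) = e_{199}(P,Q)^(198*168-116*58).
198*168 - 116*58 = 26536; reduced mod 199: det = 69, inverse 75.
Build f_{199,P'} and f_{199,Q'} via the 8-bit ladder of 199=11000111_2; evaluate at shifted divisors; quotient in F_{111241301828381^3}.
Miller gives e_{199}(P',Q') = 96427390982481 + 396539987491*t + 64330099678635*t^2 in F_{111241301828381^3}.
Raise to 75: e(P,Q) = 65593703903206 + 25797071143455*t + 75021890532002*t^2 in mu_{199}.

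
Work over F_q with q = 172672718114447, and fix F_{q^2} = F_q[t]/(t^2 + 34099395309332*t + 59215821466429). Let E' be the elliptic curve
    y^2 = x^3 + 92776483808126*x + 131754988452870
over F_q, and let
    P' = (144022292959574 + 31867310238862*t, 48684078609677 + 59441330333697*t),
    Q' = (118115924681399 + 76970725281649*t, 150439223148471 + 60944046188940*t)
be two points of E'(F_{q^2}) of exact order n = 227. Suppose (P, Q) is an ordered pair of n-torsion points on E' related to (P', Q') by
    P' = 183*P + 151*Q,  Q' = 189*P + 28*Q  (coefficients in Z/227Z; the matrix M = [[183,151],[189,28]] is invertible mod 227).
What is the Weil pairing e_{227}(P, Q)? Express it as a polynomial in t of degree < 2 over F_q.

The 227-Weil pairing on E[227] over F_{172672718114447} is alternating-bilinear: e_{227}(P',Q') = e_{227}(P,Q)^det(M).
183*28 - 151*189 = -23415; reduced mod 227: det = 193, inverse 20.
Run Miller on y^2=x^3+92776483808126*x+131754988452870 over F_{172672718114447}: ladder 11100011 (8 bits); e = f_P(D_Q)/f_Q(D_P).
f_P(D_Q)/f_Q(D_P) = 36172725795649 + 134329594981980*t.
Raise to 20: e(P,Q) = 50096561646344 + 43359860753511*t in mu_{227}.

50096561646344 + 43359860753511*t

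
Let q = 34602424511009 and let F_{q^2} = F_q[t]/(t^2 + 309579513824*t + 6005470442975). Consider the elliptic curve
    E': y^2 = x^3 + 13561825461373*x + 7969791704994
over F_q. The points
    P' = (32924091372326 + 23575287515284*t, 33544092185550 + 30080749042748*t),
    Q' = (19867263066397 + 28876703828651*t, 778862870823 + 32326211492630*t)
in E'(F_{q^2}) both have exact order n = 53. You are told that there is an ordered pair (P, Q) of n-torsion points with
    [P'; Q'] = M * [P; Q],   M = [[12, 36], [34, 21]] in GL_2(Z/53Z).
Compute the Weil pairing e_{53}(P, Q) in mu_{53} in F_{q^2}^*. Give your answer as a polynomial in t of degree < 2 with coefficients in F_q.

17919688651893 + 32792382214019*t

The 53-Weil pairing on E[53] over F_{34602424511009} is alternating-bilinear: e_{53}(P',Q') = e_{53}(P,Q)^det(M).
So e_{53}(P,Q) = e_{53}(P',Q')^{50}, since 35*50 = 1 mod 53.
Build f_{53,P'} and f_{53,Q'} via the 6-bit ladder of 53=110101_2; evaluate at shifted divisors; quotient in F_{34602424511009^2}.
f_P(D_Q)/f_Q(D_P) = 11095089707201 + 10869579421847*t.
Raise to 50: e(P,Q) = 17919688651893 + 32792382214019*t in mu_{53}.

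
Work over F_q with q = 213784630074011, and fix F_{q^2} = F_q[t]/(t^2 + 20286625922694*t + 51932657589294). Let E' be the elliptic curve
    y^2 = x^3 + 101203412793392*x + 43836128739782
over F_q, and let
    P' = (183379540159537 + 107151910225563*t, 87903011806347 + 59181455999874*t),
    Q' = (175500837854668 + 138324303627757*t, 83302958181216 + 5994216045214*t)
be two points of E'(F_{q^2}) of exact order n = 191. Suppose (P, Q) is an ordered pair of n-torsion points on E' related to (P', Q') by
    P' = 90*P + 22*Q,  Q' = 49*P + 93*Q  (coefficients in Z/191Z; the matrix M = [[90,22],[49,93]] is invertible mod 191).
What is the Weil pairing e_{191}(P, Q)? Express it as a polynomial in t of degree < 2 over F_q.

135911478087902 + 198741044333087*t

Alternating bilinearity on E[191] (values in mu_{191} in F_{213784630074011^2}) gives e(P',Q') = e(P,Q)^det(M).
det(M) mod 191 = 34; its inverse in (Z/191)^* is 118 (check: 34*118 mod 191 = 1).
8-bit Miller (10111111) on E'/F_{213784630074011} with a'=101203412793392, b'=43836128739782: accumulate tangent/chord ratios at Q'+S and P'+S'.
f_P(D_Q)/f_Q(D_P) = 184635973466500 + 168691088719469*t.
Finally e_{191}(P,Q) = 135911478087902 + 198741044333087*t.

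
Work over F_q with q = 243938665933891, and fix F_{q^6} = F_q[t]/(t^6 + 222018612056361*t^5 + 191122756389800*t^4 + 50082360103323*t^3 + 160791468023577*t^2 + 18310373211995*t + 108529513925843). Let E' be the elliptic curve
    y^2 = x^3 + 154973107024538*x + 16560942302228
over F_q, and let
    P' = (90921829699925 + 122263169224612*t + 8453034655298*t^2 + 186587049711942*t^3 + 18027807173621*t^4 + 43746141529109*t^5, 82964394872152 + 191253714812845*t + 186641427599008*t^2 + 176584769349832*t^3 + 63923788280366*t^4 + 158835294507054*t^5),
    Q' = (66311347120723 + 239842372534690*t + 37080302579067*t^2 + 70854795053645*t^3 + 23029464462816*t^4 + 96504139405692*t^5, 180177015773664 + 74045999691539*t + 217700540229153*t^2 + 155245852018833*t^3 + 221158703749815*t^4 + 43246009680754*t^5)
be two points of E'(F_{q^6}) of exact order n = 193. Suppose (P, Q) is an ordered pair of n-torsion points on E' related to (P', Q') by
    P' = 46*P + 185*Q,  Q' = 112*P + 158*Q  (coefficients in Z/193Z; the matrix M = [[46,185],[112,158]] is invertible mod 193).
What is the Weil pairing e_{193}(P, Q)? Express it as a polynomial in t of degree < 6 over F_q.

26503107365163 + 137112463681620*t + 100139742849319*t^2 + 24979430078900*t^3 + 81625407532579*t^4 + 151861777090627*t^5

e_{193} is bilinear + alternating on E[193], so e_{193}(46*P + 185*Q, 112*P + 158*Q) = e_{193}(P,Q)^(46*158-185*112).
det(M) mod 193 = 58; its inverse in (Z/193)^* is 10 (check: 58*10 mod 193 = 1).
Double-and-add over 11000001: 8-1 doublings, 3-1 additions; each step l_{T,T}/v_{2T} or l_{T,P'}/v at Q'+S for random S.
So e_{193}(P',Q') = 226431454293880 + 169267022553935*t + 235746497152916*t^2 + 236468704063907*t^3 + 198141988991010*t^4 + 28178902357697*t^5.
Hence e(P,Q) = 26503107365163 + 137112463681620*t + 100139742849319*t^2 + 24979430078900*t^3 + 81625407532579*t^4 + 151861777090627*t^5 in F_{243938665933891^6}^*.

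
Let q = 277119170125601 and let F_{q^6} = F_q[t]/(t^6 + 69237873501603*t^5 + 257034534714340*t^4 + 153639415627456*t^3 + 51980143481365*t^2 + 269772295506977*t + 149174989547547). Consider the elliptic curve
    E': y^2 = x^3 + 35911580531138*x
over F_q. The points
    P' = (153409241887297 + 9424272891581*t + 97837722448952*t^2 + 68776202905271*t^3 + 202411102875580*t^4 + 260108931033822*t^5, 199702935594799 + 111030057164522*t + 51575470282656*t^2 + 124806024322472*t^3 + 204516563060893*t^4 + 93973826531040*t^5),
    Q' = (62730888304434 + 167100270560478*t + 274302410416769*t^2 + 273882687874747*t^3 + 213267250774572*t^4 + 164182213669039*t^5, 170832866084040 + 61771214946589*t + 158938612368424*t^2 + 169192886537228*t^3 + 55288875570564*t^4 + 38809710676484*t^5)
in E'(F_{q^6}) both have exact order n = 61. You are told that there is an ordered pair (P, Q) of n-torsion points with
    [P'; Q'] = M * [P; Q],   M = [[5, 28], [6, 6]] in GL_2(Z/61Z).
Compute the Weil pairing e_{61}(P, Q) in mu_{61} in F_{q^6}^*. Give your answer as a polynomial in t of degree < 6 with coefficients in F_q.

170460068307284 + 255723280135943*t + 256458810821678*t^2 + 96173174453377*t^3 + 177679610681790*t^4 + 72353899241778*t^5

The 61-Weil pairing on E[61] over F_{277119170125601} is alternating-bilinear: e_{61}(P',Q') = e_{61}(P,Q)^det(M).
So e_{61}(P,Q) = e_{61}(P',Q')^{19}, since 45*19 = 1 mod 61.
6-bit Miller (111101) on E'/F_{277119170125601} with a'=35911580531138, b'=0: accumulate tangent/chord ratios at Q'+S and P'+S'.
The quotient is 78057305688672 + 4671212427409*t + 262206414086113*t^2 + 119591493395098*t^3 + 194652333601156*t^4 + 78748137766051*t^5.
e_{61}(P,Q) = (78057305688672 + 4671212427409*t + 262206414086113*t^2 + 119591493395098*t^3 + 194652333601156*t^4 + 78748137766051*t^5)^{19} = 170460068307284 + 255723280135943*t + 256458810821678*t^2 + 96173174453377*t^3 + 177679610681790*t^4 + 72353899241778*t^5.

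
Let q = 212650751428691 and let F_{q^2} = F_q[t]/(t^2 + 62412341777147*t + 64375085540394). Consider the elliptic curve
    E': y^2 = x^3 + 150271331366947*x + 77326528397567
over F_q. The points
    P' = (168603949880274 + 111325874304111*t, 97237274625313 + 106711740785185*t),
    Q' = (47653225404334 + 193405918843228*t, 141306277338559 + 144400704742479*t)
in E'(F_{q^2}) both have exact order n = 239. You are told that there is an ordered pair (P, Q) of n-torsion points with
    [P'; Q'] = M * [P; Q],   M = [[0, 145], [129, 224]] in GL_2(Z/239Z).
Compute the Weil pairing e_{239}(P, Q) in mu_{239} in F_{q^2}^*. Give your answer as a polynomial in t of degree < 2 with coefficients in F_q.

92936578815701 + 182141682751192*t

e_{239} is bilinear + alternating on E[239], so e_{239}(145*Q, 129*P + 224*Q) = e_{239}(P,Q)^(0*224-145*129).
Hence e(P,Q) = e(P',Q')^{110} where 110 = 176^{-1} mod 239.
Build f_{239,P'} and f_{239,Q'} via the 8-bit ladder of 239=11101111_2; evaluate at shifted divisors; quotient in F_{212650751428691^2}.
Result: e(P',Q') = 39913401596767 + 68375967167641*t.
Raise to 110: e(P,Q) = 92936578815701 + 182141682751192*t in mu_{239}.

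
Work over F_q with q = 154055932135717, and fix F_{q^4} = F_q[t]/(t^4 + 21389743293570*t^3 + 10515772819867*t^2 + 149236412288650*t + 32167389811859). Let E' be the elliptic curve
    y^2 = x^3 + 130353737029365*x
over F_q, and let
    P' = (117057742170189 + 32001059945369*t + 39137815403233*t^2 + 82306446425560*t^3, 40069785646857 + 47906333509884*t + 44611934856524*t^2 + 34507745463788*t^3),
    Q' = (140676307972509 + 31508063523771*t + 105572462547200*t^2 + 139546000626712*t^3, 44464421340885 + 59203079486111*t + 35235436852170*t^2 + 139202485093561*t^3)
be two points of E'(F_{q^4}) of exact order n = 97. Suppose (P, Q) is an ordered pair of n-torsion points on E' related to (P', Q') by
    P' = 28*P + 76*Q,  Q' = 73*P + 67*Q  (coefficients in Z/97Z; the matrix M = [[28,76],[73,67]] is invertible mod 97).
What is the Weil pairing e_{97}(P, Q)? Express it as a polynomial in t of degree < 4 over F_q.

Since e_{97}(P,P)=e_{97}(Q,Q)=1 and e_{97}(Q,P)=e_{97}(P,Q)^{-1}, expanding e_{97}(28*P + 76*Q,73*P + 67*Q) leaves e(P,Q)^det(M).
det(M) mod 97 = 14; its inverse in (Z/97)^* is 7 (check: 14*7 mod 97 = 1).
Build f_{97,P'} and f_{97,Q'} via the 7-bit ladder of 97=1100001_2; evaluate at shifted divisors; quotient in F_{154055932135717^4}.
e_{97}(P',Q') = 95726309939363 + 59948558204742*t + 53957058232700*t^2 + 13292869102518*t^3.
e_{97}(P,Q) = (95726309939363 + 59948558204742*t + 53957058232700*t^2 + 13292869102518*t^3)^{7} = 150790295063219 + 120616697709946*t + 94927600477099*t^2 + 70114986473693*t^3.

150790295063219 + 120616697709946*t + 94927600477099*t^2 + 70114986473693*t^3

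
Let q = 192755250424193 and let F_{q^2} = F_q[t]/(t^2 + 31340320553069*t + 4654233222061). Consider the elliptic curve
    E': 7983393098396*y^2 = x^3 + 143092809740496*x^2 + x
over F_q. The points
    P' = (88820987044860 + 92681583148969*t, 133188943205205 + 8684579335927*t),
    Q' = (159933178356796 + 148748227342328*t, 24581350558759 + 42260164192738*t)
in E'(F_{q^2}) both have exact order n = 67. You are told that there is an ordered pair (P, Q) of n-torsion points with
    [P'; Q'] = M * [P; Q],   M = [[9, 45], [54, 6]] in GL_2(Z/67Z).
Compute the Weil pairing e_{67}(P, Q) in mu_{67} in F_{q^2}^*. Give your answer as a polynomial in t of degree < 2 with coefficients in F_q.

162087300579784 + 50423077071824*t

e_{67}(aP+bQ,cP+dQ) = e_{67}(P,Q)^(ad-bc); with (a,b,c,d)=(9,45,54,6) this gives the det-67 law.
9*6 - 45*54 = -2376; reduced mod 67: det = 36, inverse 54.
Set x_W=30066074288500*u+177064713313840, y_W=30066074288500*v; then E': y_W^2=x_W^3+145091861208945*x_W+147044068468280.
Miller loop for e_{67} over F_{192755250424193^2}: bits of 67 = 1000011; 6 double steps + 2 add steps, l/v at each.
e_{67}(P',Q') = 49931391518879 + 2571984650579*t.
e_{67}(P,Q) = (49931391518879 + 2571984650579*t)^{54} = 162087300579784 + 50423077071824*t.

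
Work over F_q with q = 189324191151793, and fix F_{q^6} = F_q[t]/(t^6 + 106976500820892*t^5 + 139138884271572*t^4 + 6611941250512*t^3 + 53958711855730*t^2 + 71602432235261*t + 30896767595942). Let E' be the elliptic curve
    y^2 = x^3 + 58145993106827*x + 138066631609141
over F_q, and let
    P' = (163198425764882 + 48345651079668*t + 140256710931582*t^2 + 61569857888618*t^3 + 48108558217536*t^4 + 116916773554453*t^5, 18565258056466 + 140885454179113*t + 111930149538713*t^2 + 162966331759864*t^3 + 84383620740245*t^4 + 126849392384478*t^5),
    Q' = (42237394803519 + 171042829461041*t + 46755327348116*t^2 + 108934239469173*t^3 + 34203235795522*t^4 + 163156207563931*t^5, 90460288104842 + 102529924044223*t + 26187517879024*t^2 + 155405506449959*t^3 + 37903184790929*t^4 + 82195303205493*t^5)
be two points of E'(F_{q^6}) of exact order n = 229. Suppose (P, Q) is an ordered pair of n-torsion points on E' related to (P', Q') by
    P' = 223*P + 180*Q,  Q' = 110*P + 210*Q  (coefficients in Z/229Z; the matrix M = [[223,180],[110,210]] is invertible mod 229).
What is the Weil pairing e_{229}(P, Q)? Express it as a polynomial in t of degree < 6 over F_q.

57827104346566 + 127841375261553*t + 123374216728428*t^2 + 179477114678022*t^3 + 19317454380932*t^4 + 164091929395802*t^5

Under M = [[223,180],[110,210]] in GL_2(Z/229), e_{229}(P',Q') = e_{229}(P,Q)^(223*210-180*110 mod 229).
det M = 223*210 - 180*110 = 27030 = 8 (mod 229); 8^{-1} = 86 (mod 229).
Double-and-add over 11100101: 8-1 doublings, 5-1 additions; each step l_{T,T}/v_{2T} or l_{T,P'}/v at Q'+S for random S.
f_P(D_Q)/f_Q(D_P) = 157942158313767 + 1789436924559*t + 154829941216803*t^2 + 167238721491842*t^3 + 45071888242135*t^4 + 48100923311935*t^5.
e_{229}(P,Q) = (157942158313767 + 1789436924559*t + 154829941216803*t^2 + 167238721491842*t^3 + 45071888242135*t^4 + 48100923311935*t^5)^{86} = 57827104346566 + 127841375261553*t + 123374216728428*t^2 + 179477114678022*t^3 + 19317454380932*t^4 + 164091929395802*t^5.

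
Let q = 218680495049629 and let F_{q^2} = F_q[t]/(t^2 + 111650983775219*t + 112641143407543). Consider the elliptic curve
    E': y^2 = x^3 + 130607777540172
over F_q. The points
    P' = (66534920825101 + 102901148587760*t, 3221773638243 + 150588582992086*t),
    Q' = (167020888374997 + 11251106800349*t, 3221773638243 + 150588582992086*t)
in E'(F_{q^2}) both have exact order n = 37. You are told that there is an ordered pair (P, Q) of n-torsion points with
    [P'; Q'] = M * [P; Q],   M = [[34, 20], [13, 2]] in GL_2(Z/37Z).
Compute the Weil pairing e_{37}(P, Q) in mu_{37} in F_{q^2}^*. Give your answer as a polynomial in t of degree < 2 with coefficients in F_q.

136718984411745 + 108189860215553*t

e_{37} is bilinear + alternating on E[37], so e_{37}(34*P + 20*Q, 13*P + 2*Q) = e_{37}(P,Q)^(34*2-20*13).
34*2 - 20*13 = -192; reduced mod 37: det = 30, inverse 21.
n = 37 = (100101)_2 (6 bits, wt 3); accumulate f_{37,P'}(Q'+S)/f_{37,P'}(S) along the 5-step ladder.
e_{37}(P',Q') = 100176338972125 + 158810292823688*t.
Hence e(P,Q) = 136718984411745 + 108189860215553*t in F_{218680495049629^2}^*.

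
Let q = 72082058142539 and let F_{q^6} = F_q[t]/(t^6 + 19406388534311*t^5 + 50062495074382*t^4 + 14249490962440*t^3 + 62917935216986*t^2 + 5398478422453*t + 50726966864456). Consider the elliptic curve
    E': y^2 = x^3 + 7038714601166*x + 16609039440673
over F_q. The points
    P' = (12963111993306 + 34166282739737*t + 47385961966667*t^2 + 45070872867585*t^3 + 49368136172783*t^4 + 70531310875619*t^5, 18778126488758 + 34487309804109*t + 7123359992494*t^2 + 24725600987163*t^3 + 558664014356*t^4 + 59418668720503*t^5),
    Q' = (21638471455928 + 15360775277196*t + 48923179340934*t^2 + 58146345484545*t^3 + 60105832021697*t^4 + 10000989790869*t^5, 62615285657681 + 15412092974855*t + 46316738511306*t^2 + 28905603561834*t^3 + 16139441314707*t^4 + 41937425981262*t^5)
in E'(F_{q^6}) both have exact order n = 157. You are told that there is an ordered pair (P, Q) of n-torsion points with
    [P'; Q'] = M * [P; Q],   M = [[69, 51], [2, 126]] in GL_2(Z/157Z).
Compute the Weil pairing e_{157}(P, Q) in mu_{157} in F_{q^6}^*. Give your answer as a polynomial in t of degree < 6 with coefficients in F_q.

68228209005276 + 25054994505659*t + 42448438858273*t^2 + 69150665818000*t^3 + 36172361274155*t^4 + 60047048256582*t^5

e_{157}(aP+bQ,cP+dQ) = e_{157}(P,Q)^(ad-bc); with (a,b,c,d)=(69,51,2,126) this gives the det-157 law.
Inverting 114 mod 157: 73. Thus e_{157}(P,Q) = e(P',Q')^{73}.
8-bit Miller (10011101) on E'/F_{72082058142539} with a'=7038714601166, b'=16609039440673: accumulate tangent/chord ratios at Q'+S and P'+S'.
f_P(D_Q)/f_Q(D_P) = 41018328820277 + 25853416069572*t + 72030734000590*t^2 + 51005213373450*t^3 + 34990929385991*t^4 + 35405870030392*t^5.
Thus e_{157}(P,Q) = 68228209005276 + 25054994505659*t + 42448438858273*t^2 + 69150665818000*t^3 + 36172361274155*t^4 + 60047048256582*t^5.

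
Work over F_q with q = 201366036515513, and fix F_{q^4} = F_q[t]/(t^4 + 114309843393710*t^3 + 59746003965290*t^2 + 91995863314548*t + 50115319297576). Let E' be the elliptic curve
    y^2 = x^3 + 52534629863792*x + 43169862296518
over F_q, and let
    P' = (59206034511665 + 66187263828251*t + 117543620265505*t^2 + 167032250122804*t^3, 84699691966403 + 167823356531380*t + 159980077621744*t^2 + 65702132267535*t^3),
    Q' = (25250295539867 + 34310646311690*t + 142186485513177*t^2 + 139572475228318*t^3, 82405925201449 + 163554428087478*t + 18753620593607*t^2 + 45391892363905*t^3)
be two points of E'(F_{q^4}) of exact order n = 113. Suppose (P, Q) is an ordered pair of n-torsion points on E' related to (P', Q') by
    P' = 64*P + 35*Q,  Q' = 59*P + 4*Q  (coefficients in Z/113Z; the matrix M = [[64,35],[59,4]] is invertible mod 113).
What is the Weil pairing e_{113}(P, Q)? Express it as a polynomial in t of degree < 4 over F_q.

198080027917446 + 21801991711711*t + 173546772069634*t^2 + 75185512604584*t^3

e_{113} is bilinear + alternating on E[113], so e_{113}(64*P + 35*Q, 59*P + 4*Q) = e_{113}(P,Q)^(64*4-35*59).
det M = 64*4 - 35*59 = -1809 = 112 (mod 113); 112^{-1} = 112 (mod 113).
n = 113 = (1110001)_2 (7 bits, wt 4); accumulate f_{113,P'}(Q'+S)/f_{113,P'}(S) along the 6-step ladder.
Result: e(P',Q') = 65626069991933 + 129810275657932*t + 31363915719977*t^2 + 118146502760265*t^3.
Raise to 112: e(P,Q) = 198080027917446 + 21801991711711*t + 173546772069634*t^2 + 75185512604584*t^3 in mu_{113}.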